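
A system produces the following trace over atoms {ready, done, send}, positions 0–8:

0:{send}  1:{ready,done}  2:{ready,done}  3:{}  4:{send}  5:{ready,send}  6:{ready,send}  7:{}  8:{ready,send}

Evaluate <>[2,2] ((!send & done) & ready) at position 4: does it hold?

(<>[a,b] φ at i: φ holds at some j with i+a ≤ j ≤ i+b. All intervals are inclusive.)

Check ((!send & done) & ready) at each j in [6,6]:
  j=6: false
No position in the window satisfies it → formula fails.

Does not hold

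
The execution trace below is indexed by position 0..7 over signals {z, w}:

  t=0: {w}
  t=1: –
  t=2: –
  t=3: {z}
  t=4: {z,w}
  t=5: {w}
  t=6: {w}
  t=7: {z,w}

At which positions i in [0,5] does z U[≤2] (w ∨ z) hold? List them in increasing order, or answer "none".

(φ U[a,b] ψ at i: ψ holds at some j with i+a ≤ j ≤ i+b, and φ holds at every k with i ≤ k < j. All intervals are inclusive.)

Evaluate at each i in [0,5]:
  i=0: ✓ (rhs at j=0)
  i=1: ✗ (lhs fails at k=1 before rhs at j=3)
  i=2: ✗ (lhs fails at k=2 before rhs at j=3)
  i=3: ✓ (rhs at j=3)
  i=4: ✓ (rhs at j=4)
  i=5: ✓ (rhs at j=5)

0, 3, 4, 5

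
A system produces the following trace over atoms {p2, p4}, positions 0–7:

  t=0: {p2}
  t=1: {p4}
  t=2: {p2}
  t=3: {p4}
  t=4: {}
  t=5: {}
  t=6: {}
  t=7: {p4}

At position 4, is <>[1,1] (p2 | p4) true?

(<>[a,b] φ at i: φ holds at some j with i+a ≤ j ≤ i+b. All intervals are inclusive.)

False

Check (p2 | p4) at each j in [5,5]:
  j=5: false
No position in the window satisfies it → formula fails.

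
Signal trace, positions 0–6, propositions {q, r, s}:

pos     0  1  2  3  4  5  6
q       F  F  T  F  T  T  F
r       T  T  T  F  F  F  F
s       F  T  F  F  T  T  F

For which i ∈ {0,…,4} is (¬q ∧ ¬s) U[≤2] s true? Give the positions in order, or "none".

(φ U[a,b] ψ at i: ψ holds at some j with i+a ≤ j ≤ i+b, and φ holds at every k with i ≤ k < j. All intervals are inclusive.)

0, 1, 3, 4

Evaluate at each i in [0,4]:
  i=0: ✓ (rhs at j=1; lhs holds on [0,0])
  i=1: ✓ (rhs at j=1)
  i=2: ✗ (lhs fails at k=2 before rhs at j=4)
  i=3: ✓ (rhs at j=4; lhs holds on [3,3])
  i=4: ✓ (rhs at j=4)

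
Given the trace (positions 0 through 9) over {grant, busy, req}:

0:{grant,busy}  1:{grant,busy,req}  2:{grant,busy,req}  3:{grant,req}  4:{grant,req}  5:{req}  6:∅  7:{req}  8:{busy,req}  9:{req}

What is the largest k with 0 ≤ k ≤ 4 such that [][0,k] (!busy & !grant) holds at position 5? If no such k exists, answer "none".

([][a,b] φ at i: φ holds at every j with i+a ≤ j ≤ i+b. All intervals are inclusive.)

(!busy & !grant) must hold from j=5 onward; find where it first fails.
  j=5: holds
  j=6: holds
  j=7: holds
  j=8: fails
Holds on [5,7], so largest k = 2.

2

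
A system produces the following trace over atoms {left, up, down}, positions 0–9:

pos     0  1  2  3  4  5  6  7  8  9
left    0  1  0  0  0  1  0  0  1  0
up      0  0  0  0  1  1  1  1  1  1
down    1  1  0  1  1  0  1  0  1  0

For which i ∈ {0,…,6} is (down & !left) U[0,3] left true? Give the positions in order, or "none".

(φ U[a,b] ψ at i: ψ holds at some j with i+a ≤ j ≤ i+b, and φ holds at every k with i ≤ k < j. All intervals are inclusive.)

Evaluate at each i in [0,6]:
  i=0: ✓ (rhs at j=1; lhs holds on [0,0])
  i=1: ✓ (rhs at j=1)
  i=2: ✗ (lhs fails at k=2 before rhs at j=5)
  i=3: ✓ (rhs at j=5; lhs holds on [3,4])
  i=4: ✓ (rhs at j=5; lhs holds on [4,4])
  i=5: ✓ (rhs at j=5)
  i=6: ✗ (lhs fails at k=7 before rhs at j=8)

0, 1, 3, 4, 5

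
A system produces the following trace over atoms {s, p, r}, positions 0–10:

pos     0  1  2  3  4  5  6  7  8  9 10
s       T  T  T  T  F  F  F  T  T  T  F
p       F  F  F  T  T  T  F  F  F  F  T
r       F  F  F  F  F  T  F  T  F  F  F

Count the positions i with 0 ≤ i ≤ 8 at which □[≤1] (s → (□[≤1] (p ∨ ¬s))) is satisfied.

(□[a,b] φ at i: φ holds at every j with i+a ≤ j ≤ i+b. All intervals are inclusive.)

Evaluate at each i in [0,8]:
  i=0: ✗ (fails at j=0)
  i=1: ✗ (fails at j=1)
  i=2: ✗ (fails at j=2)
  i=3: ✓ (all of [3,4])
  i=4: ✓ (all of [4,5])
  i=5: ✓ (all of [5,6])
  i=6: ✗ (fails at j=7)
  i=7: ✗ (fails at j=7)
  i=8: ✗ (fails at j=8)
Positions where it holds: {3, 4, 5} → 3.

3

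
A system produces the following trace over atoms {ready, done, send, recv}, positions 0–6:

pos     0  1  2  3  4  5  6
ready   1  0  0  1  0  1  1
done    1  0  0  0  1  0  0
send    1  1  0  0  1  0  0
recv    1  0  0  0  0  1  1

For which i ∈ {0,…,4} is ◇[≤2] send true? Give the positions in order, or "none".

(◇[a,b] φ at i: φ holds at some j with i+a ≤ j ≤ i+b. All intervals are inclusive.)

0, 1, 2, 3, 4

Evaluate at each i in [0,4]:
  i=0: ✓ (witness j=0)
  i=1: ✓ (witness j=1)
  i=2: ✓ (witness j=4)
  i=3: ✓ (witness j=4)
  i=4: ✓ (witness j=4)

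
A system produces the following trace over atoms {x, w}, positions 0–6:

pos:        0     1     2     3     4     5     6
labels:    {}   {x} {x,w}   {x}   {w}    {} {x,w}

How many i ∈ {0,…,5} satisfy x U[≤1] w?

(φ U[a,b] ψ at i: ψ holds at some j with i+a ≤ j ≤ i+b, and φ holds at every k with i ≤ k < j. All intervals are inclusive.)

4

Evaluate at each i in [0,5]:
  i=0: ✗ (no rhs in [0,1])
  i=1: ✓ (rhs at j=2; lhs holds on [1,1])
  i=2: ✓ (rhs at j=2)
  i=3: ✓ (rhs at j=4; lhs holds on [3,3])
  i=4: ✓ (rhs at j=4)
  i=5: ✗ (lhs fails at k=5 before rhs at j=6)
Positions where it holds: {1, 2, 3, 4} → 4.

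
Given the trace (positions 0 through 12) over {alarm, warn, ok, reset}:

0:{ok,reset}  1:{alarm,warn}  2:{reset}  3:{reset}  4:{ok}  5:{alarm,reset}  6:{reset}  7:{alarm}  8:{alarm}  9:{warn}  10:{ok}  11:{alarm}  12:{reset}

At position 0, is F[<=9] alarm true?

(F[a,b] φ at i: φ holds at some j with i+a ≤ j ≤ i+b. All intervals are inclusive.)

Yes

Check alarm at each j in [0,9]:
  j=0: false
  j=1: true
  j=2: false
  j=3: false
  j=4: false
  j=5: true
  j=6: false
  j=7: true
  j=8: true
  j=9: false
Found at j=1 → formula holds.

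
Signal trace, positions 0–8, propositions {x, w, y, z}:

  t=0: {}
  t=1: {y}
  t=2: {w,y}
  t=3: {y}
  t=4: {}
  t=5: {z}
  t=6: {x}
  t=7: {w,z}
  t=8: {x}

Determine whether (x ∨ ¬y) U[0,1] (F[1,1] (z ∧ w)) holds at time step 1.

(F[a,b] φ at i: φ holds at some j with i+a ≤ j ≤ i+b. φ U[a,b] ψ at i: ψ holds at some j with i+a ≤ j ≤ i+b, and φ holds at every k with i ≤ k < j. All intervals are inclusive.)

No

Need some j in [1,2] with F[1,1] (z ∧ w), and (x ∨ ¬y) at every k in [1,j-1].
  j=1: F[1,1] (z ∧ w) — fails (none in [2,2]).
  j=2: F[1,1] (z ∧ w) — fails (none in [3,3]).
No j in the window works → until fails.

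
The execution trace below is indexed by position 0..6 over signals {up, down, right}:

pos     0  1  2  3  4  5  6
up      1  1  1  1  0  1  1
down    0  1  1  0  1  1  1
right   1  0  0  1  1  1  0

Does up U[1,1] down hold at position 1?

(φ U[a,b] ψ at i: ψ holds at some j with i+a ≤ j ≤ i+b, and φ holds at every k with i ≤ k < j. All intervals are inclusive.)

Yes

Need some j in [2,2] with down, and up at every k in [1,j-1].
  j=2: down holds; up holds at every k in [1,1] → satisfied.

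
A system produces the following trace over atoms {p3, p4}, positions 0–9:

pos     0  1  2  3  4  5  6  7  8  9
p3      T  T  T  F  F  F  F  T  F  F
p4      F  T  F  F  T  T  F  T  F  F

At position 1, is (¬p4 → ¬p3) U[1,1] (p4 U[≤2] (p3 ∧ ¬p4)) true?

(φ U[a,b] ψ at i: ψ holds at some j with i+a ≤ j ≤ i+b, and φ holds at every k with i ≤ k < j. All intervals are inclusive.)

Holds

Need some j in [2,2] with (p4 U[≤2] (p3 ∧ ¬p4)), and (¬p4 → ¬p3) at every k in [1,j-1].
  j=2: (p4 U[≤2] (p3 ∧ ¬p4)) holds; (¬p4 → ¬p3) holds at every k in [1,1] → satisfied.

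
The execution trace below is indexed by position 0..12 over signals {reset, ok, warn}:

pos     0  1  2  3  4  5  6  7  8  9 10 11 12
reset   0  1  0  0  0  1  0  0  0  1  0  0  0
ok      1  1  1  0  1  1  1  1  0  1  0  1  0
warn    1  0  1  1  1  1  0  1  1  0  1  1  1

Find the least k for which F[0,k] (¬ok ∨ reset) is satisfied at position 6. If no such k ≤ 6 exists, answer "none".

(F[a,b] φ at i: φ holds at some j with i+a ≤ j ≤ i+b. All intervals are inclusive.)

2

Scan j = 6,7,… for (¬ok ∨ reset):
  j=6: fails
  j=7: fails
  j=8: holds
First hit at j=8, so smallest k = 8-6 = 2.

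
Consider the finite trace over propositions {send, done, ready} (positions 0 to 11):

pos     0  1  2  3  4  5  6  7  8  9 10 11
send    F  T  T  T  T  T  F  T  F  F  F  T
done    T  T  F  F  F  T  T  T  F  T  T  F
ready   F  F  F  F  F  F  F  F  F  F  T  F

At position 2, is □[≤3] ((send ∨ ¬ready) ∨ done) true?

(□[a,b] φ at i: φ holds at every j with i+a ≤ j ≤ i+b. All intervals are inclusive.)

Check ((send ∨ ¬ready) ∨ done) at every j in [2,5]:
  j=2: true
  j=3: true
  j=4: true
  j=5: true
All positions satisfy it → formula holds.

Holds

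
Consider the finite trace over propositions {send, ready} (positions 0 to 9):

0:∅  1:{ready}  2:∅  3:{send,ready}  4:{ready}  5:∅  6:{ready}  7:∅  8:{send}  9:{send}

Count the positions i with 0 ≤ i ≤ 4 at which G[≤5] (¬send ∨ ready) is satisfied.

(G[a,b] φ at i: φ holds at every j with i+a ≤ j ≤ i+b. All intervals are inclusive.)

3

Evaluate at each i in [0,4]:
  i=0: ✓ (all of [0,5])
  i=1: ✓ (all of [1,6])
  i=2: ✓ (all of [2,7])
  i=3: ✗ (fails at j=8)
  i=4: ✗ (fails at j=8)
Positions where it holds: {0, 1, 2} → 3.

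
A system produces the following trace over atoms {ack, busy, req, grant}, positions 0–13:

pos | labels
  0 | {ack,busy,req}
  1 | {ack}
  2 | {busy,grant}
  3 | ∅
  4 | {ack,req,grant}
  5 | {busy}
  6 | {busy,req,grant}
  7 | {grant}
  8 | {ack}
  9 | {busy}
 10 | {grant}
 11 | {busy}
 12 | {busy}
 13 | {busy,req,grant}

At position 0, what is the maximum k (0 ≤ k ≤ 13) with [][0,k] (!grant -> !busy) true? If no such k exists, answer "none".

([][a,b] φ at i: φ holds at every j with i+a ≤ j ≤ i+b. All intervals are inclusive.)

(!grant -> !busy) must hold from j=0 onward; find where it first fails.
  j=0: fails → no k works.

none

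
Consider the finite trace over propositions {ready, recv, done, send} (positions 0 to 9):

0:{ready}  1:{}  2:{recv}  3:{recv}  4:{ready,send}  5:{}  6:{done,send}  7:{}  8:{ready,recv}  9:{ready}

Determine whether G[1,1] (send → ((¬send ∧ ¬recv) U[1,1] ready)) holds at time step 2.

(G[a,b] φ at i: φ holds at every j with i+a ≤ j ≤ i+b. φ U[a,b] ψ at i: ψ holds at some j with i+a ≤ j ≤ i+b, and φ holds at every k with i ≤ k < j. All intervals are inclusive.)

Check (send → ((¬send ∧ ¬recv) U[1,1] ready)) at every j in [3,3]:
  j=3: antecedent false → ✓
All positions satisfy it → formula holds.

True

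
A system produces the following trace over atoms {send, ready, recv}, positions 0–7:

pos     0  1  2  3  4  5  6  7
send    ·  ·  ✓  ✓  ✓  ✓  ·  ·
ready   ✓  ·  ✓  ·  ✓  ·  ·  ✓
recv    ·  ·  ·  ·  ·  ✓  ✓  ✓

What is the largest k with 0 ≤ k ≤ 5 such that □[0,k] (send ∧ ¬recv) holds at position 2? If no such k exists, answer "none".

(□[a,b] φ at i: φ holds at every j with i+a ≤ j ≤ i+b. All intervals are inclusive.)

(send ∧ ¬recv) must hold from j=2 onward; find where it first fails.
  j=2: holds
  j=3: holds
  j=4: holds
  j=5: fails
Holds on [2,4], so largest k = 2.

2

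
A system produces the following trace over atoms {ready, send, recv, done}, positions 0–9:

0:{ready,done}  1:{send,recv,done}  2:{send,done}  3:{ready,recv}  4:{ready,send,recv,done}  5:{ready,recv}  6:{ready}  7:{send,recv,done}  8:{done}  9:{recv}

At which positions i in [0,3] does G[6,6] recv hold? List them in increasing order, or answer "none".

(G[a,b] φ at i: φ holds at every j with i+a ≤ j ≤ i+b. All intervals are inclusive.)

Evaluate at each i in [0,3]:
  i=0: ✗ (fails at j=6)
  i=1: ✓ (all of [7,7])
  i=2: ✗ (fails at j=8)
  i=3: ✓ (all of [9,9])

1, 3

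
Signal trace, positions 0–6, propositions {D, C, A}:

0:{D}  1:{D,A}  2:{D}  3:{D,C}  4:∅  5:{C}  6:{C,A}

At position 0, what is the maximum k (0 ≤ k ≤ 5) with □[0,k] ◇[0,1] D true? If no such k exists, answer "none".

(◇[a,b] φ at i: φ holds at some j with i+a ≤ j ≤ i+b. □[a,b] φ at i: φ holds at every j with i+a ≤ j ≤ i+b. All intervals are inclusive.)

3

◇[0,1] D must hold from j=0 onward; find where it first fails.
  j=0: holds
  j=1: holds
  j=2: holds
  j=3: holds
  j=4: fails
Holds on [0,3], so largest k = 3.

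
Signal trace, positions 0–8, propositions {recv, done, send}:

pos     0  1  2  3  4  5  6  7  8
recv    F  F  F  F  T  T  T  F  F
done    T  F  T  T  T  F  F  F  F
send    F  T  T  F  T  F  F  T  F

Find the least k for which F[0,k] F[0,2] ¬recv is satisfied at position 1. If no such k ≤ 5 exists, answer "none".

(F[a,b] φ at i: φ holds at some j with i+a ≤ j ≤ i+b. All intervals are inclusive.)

0

Scan j = 1,2,… for F[0,2] ¬recv:
  j=1: holds
First hit at j=1, so smallest k = 1-1 = 0.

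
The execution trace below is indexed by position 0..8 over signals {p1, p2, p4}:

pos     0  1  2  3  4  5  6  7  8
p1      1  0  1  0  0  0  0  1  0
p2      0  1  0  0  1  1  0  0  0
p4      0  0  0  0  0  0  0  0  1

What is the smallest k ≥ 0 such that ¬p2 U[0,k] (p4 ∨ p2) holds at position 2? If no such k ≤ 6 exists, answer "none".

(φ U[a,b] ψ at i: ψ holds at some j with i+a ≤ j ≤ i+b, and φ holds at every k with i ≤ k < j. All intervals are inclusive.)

2

Need earliest j ≥ 2 with (p4 ∨ p2), and ¬p2 at every k in [2,j-1].
  j=2: rhs fails.
  j=3: rhs fails.
  j=4: rhs holds; lhs holds on [2,3]. k = 2.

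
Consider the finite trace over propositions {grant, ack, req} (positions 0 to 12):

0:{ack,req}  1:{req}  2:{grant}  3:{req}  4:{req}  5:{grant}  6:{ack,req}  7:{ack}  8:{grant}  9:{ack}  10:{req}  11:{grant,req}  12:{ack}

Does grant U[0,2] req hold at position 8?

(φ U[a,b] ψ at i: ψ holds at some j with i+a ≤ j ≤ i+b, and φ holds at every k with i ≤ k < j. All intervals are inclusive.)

False

Need some j in [8,10] with req, and grant at every k in [8,j-1].
  j=8: req false.
  j=9: req false.
  j=10: req holds, but grant fails at k=9 → not this j.
No j in the window works → until fails.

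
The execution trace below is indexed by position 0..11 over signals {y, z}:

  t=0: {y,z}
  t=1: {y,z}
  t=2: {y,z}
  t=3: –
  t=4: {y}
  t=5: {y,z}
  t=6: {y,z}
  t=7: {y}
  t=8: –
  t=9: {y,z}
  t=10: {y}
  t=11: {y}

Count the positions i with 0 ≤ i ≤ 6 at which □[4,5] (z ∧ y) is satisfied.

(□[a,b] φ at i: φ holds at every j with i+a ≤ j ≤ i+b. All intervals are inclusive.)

1

Evaluate at each i in [0,6]:
  i=0: ✗ (fails at j=4)
  i=1: ✓ (all of [5,6])
  i=2: ✗ (fails at j=7)
  i=3: ✗ (fails at j=7)
  i=4: ✗ (fails at j=8)
  i=5: ✗ (fails at j=10)
  i=6: ✗ (fails at j=10)
Positions where it holds: {1} → 1.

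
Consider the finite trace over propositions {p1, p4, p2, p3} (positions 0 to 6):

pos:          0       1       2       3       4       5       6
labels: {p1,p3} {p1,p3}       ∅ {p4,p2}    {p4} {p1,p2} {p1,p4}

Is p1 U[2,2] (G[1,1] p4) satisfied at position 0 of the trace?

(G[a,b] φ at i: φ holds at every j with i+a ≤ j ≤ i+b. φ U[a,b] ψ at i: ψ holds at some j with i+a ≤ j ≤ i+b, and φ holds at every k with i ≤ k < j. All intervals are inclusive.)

Holds

Need some j in [2,2] with G[1,1] p4, and p1 at every k in [0,j-1].
  j=2: G[1,1] p4 holds; p1 holds at every k in [0,1] → satisfied.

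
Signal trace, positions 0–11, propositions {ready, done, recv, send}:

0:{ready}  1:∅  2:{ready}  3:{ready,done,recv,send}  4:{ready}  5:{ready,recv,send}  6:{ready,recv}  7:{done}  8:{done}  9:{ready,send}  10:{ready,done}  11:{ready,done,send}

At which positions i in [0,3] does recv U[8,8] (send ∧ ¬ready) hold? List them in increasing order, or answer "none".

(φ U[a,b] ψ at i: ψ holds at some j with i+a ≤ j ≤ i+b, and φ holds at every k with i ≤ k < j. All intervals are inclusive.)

none

Evaluate at each i in [0,3]:
  i=0: ✗ (no rhs in [8,8])
  i=1: ✗ (no rhs in [9,9])
  i=2: ✗ (no rhs in [10,10])
  i=3: ✗ (no rhs in [11,11])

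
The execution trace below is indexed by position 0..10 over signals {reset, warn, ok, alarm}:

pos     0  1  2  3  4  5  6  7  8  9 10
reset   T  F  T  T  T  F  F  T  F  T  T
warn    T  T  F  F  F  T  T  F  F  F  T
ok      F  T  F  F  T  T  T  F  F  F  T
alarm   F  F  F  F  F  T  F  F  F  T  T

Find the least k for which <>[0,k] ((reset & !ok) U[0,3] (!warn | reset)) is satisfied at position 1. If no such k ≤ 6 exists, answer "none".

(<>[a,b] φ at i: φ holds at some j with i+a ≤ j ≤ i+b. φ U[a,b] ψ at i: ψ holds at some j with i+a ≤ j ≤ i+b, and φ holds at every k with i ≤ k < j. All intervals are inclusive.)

Scan j = 1,2,… for ((reset & !ok) U[0,3] (!warn | reset)):
  j=1: fails
  j=2: holds
First hit at j=2, so smallest k = 2-1 = 1.

1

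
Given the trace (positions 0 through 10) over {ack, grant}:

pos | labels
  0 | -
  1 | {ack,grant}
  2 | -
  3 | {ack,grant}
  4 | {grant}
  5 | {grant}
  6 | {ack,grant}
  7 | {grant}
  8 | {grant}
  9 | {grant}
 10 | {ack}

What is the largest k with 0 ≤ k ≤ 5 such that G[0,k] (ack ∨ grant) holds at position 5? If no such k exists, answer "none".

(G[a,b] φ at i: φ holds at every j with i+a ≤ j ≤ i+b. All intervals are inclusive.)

5

(ack ∨ grant) must hold from j=5 onward; find where it first fails.
  j=5: holds
  j=6: holds
  j=7: holds
  j=8: holds
  j=9: holds
  j=10: holds
Holds through j=10; largest k = 5.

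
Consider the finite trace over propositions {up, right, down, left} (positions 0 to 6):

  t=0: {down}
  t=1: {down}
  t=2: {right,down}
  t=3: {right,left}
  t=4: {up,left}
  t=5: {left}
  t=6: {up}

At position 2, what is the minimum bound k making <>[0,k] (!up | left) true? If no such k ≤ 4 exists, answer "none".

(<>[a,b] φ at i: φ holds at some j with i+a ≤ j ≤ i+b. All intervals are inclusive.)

0

Scan j = 2,3,… for (!up | left):
  j=2: holds
First hit at j=2, so smallest k = 2-2 = 0.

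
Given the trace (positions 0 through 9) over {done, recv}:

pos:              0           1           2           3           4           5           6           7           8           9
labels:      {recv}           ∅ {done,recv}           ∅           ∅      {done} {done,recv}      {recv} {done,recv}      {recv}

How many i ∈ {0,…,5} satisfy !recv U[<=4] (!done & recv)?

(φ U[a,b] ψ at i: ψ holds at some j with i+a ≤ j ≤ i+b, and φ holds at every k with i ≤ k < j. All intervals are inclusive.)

1

Evaluate at each i in [0,5]:
  i=0: ✓ (rhs at j=0)
  i=1: ✗ (no rhs in [1,5])
  i=2: ✗ (no rhs in [2,6])
  i=3: ✗ (lhs fails at k=6 before rhs at j=7)
  i=4: ✗ (lhs fails at k=6 before rhs at j=7)
  i=5: ✗ (lhs fails at k=6 before rhs at j=7)
Positions where it holds: {0} → 1.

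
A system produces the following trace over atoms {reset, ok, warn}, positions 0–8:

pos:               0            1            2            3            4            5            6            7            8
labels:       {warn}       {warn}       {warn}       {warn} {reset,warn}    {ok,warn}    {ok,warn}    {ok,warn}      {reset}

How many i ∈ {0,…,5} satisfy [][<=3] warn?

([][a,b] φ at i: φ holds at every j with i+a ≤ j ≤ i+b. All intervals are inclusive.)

Evaluate at each i in [0,5]:
  i=0: ✓ (all of [0,3])
  i=1: ✓ (all of [1,4])
  i=2: ✓ (all of [2,5])
  i=3: ✓ (all of [3,6])
  i=4: ✓ (all of [4,7])
  i=5: ✗ (fails at j=8)
Positions where it holds: {0, 1, 2, 3, 4} → 5.

5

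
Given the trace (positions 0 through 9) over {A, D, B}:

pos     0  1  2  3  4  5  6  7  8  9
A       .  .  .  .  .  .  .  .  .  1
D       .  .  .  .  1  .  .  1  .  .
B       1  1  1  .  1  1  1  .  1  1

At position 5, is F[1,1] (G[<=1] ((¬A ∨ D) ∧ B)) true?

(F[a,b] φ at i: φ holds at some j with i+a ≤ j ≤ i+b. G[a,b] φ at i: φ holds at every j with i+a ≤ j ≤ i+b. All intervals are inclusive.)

Does not hold

Check G[<=1] ((¬A ∨ D) ∧ B) at each j in [6,6]:
  j=6: fails at 7
No position in the window satisfies it → formula fails.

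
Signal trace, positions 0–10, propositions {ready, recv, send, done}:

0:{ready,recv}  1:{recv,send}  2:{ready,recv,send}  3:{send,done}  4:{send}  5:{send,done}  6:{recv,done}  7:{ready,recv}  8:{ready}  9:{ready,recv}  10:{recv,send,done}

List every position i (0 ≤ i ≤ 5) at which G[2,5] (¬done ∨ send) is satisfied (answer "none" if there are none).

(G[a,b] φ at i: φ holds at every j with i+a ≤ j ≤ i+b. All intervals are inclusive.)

Evaluate at each i in [0,5]:
  i=0: ✓ (all of [2,5])
  i=1: ✗ (fails at j=6)
  i=2: ✗ (fails at j=6)
  i=3: ✗ (fails at j=6)
  i=4: ✗ (fails at j=6)
  i=5: ✓ (all of [7,10])

0, 5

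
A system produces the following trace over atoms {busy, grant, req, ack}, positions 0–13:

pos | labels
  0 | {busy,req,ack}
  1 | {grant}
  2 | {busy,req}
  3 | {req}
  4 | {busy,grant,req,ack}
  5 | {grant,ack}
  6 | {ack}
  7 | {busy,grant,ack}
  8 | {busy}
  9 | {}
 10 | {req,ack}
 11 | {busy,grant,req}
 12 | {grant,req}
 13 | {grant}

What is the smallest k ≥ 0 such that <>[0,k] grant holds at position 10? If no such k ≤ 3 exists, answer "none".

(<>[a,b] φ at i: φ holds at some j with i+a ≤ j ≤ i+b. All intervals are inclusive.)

1

Scan j = 10,11,… for grant:
  j=10: fails
  j=11: holds
First hit at j=11, so smallest k = 11-10 = 1.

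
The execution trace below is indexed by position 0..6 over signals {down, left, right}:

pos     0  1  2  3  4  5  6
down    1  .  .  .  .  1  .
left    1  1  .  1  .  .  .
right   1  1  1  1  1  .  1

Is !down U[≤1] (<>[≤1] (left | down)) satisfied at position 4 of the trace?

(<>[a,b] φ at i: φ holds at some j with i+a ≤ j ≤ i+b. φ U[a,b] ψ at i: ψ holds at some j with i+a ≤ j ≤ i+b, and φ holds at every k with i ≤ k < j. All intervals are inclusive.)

Yes

Need some j in [4,5] with <>[≤1] (left | down), and !down at every k in [4,j-1].
  j=4: <>[≤1] (left | down) holds; no prefix to check → satisfied.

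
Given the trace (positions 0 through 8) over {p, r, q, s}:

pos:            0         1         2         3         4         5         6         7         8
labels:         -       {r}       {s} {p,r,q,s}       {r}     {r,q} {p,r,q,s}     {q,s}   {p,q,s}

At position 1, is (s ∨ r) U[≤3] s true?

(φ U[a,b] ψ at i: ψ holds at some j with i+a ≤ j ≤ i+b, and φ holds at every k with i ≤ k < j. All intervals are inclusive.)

Need some j in [1,4] with s, and (s ∨ r) at every k in [1,j-1].
  j=1: s false.
  j=2: s holds; (s ∨ r) holds at every k in [1,1] → satisfied.

Holds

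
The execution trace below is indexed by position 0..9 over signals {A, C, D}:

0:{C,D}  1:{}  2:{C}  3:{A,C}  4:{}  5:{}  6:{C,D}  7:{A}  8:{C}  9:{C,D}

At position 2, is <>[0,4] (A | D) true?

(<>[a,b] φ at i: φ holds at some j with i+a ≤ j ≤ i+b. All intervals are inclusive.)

Check (A | D) at each j in [2,6]:
  j=2: false
  j=3: true
  j=4: false
  j=5: false
  j=6: true
Found at j=3 → formula holds.

Holds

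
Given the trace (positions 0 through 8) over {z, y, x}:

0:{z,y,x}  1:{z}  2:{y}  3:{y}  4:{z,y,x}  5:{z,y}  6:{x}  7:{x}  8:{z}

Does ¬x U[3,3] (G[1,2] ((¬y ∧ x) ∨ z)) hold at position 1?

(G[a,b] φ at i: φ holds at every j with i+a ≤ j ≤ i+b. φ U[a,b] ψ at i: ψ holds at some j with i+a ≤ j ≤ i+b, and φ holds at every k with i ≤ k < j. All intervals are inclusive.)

True

Need some j in [4,4] with G[1,2] ((¬y ∧ x) ∨ z), and ¬x at every k in [1,j-1].
  j=4: G[1,2] ((¬y ∧ x) ∨ z) holds; ¬x holds at every k in [1,3] → satisfied.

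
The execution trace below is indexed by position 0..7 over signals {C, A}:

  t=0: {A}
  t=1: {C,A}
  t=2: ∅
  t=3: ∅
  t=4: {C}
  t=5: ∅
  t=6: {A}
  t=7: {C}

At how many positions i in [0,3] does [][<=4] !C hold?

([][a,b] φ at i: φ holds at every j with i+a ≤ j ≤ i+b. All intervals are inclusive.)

Evaluate at each i in [0,3]:
  i=0: ✗ (fails at j=1)
  i=1: ✗ (fails at j=1)
  i=2: ✗ (fails at j=4)
  i=3: ✗ (fails at j=4)
Positions where it holds: {} → 0.

0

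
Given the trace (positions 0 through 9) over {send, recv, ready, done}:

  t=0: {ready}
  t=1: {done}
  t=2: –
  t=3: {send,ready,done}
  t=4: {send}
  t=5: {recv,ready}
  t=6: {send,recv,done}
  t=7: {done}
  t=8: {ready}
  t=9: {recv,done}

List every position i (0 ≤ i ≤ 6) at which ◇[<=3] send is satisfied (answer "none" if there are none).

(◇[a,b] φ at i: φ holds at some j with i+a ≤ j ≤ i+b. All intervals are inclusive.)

Evaluate at each i in [0,6]:
  i=0: ✓ (witness j=3)
  i=1: ✓ (witness j=3)
  i=2: ✓ (witness j=3)
  i=3: ✓ (witness j=3)
  i=4: ✓ (witness j=4)
  i=5: ✓ (witness j=6)
  i=6: ✓ (witness j=6)

0, 1, 2, 3, 4, 5, 6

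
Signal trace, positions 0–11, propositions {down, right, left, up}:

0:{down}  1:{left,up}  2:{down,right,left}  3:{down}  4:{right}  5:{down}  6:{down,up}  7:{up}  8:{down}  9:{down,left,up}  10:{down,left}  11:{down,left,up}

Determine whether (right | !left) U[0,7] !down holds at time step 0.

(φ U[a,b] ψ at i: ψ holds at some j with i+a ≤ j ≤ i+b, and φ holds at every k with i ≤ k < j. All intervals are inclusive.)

Need some j in [0,7] with !down, and (right | !left) at every k in [0,j-1].
  j=0: !down false.
  j=1: !down holds; (right | !left) holds at every k in [0,0] → satisfied.

True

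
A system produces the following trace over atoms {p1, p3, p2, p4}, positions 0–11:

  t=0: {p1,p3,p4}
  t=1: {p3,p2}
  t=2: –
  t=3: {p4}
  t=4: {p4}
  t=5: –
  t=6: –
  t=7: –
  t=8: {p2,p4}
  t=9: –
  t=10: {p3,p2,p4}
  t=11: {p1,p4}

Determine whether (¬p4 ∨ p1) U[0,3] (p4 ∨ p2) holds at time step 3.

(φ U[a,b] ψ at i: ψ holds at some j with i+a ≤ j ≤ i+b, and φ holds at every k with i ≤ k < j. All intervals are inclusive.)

Yes

Need some j in [3,6] with (p4 ∨ p2), and (¬p4 ∨ p1) at every k in [3,j-1].
  j=3: (p4 ∨ p2) holds; no prefix to check → satisfied.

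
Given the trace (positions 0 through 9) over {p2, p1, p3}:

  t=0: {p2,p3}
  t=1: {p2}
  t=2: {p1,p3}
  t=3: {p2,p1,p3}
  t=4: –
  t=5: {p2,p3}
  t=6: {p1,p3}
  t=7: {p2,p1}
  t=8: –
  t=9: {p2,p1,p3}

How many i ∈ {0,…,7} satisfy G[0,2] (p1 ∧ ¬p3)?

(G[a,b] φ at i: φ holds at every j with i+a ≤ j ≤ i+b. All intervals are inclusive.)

0

Evaluate at each i in [0,7]:
  i=0: ✗ (fails at j=0)
  i=1: ✗ (fails at j=1)
  i=2: ✗ (fails at j=2)
  i=3: ✗ (fails at j=3)
  i=4: ✗ (fails at j=4)
  i=5: ✗ (fails at j=5)
  i=6: ✗ (fails at j=6)
  i=7: ✗ (fails at j=8)
Positions where it holds: {} → 0.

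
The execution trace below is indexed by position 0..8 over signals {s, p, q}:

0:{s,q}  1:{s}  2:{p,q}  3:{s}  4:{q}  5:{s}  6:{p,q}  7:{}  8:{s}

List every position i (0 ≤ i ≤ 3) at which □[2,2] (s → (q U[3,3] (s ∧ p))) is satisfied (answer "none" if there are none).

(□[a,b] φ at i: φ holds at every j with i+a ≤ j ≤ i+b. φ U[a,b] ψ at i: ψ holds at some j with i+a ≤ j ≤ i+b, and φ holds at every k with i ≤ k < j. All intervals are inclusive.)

0, 2

Evaluate at each i in [0,3]:
  i=0: ✓ (all of [2,2])
  i=1: ✗ (fails at j=3)
  i=2: ✓ (all of [4,4])
  i=3: ✗ (fails at j=5)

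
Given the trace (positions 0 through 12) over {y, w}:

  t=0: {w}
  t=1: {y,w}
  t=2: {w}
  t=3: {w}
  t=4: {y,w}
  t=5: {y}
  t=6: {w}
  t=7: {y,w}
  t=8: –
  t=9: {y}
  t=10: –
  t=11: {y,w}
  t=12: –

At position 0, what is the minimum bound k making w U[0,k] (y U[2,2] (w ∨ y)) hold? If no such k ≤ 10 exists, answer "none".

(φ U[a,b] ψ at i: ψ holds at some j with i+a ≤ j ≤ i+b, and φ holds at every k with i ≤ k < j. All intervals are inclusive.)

4

Need earliest j ≥ 0 with (y U[2,2] (w ∨ y)), and w at every k in [0,j-1].
  j=0: rhs fails.
  j=1: rhs fails.
  j=2: rhs fails.
  j=3: rhs fails.
  j=4: rhs holds; lhs holds on [0,3]. k = 4.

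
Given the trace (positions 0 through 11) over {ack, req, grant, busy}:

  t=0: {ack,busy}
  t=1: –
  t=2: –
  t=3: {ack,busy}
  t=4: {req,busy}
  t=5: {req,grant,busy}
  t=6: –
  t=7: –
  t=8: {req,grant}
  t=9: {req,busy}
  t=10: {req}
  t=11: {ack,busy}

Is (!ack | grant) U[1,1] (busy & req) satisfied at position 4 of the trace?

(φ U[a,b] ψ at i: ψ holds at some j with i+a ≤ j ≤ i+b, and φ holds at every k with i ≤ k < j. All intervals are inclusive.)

Need some j in [5,5] with (busy & req), and (!ack | grant) at every k in [4,j-1].
  j=5: (busy & req) holds; (!ack | grant) holds at every k in [4,4] → satisfied.

Yes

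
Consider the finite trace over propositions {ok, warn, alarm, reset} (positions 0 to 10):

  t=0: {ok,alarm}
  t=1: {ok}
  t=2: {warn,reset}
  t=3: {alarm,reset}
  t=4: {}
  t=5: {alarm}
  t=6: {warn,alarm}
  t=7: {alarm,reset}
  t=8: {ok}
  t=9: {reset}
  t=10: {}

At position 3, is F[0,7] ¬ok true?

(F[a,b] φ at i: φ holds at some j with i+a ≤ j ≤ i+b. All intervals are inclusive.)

Yes

Check ¬ok at each j in [3,10]:
  j=3: true
  j=4: true
  j=5: true
  j=6: true
  j=7: true
  j=8: false
  j=9: true
  j=10: true
Found at j=3 → formula holds.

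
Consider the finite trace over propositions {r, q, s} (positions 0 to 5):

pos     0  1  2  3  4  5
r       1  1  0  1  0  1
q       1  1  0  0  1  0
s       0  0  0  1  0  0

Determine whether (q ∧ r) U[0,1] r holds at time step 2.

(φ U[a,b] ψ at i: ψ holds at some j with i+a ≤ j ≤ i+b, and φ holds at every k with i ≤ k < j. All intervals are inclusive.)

False

Need some j in [2,3] with r, and (q ∧ r) at every k in [2,j-1].
  j=2: r false.
  j=3: r holds, but (q ∧ r) fails at k=2 → not this j.
No j in the window works → until fails.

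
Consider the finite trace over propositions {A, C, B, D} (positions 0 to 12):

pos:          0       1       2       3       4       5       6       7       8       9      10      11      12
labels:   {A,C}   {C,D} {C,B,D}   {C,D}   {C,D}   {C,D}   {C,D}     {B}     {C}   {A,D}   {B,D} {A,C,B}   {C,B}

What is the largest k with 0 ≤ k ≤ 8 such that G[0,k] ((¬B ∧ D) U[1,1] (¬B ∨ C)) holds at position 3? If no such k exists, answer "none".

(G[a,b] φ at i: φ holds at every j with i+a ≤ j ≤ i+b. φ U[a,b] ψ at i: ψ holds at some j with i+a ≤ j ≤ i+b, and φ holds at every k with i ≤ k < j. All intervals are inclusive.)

2

((¬B ∧ D) U[1,1] (¬B ∨ C)) must hold from j=3 onward; find where it first fails.
  j=3: holds
  j=4: holds
  j=5: holds
  j=6: fails
Holds on [3,5], so largest k = 2.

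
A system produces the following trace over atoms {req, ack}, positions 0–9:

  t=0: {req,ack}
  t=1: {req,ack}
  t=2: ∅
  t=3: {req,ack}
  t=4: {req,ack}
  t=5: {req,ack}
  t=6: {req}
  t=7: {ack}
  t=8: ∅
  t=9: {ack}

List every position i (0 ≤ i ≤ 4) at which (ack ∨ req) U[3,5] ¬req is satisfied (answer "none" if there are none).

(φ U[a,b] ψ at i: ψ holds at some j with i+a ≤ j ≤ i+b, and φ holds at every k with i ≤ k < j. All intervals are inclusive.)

3, 4

Evaluate at each i in [0,4]:
  i=0: ✗ (no rhs in [3,5])
  i=1: ✗ (no rhs in [4,6])
  i=2: ✗ (lhs fails at k=2 before rhs at j=7)
  i=3: ✓ (rhs at j=7; lhs holds on [3,6])
  i=4: ✓ (rhs at j=7; lhs holds on [4,6])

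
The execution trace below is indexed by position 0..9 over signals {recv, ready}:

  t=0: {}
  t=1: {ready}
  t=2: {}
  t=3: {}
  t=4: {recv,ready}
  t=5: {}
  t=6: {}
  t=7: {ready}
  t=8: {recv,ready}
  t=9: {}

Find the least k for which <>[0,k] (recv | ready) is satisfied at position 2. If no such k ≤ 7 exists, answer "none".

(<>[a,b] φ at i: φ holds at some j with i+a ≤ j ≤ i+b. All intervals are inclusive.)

2

Scan j = 2,3,… for (recv | ready):
  j=2: fails
  j=3: fails
  j=4: holds
First hit at j=4, so smallest k = 4-2 = 2.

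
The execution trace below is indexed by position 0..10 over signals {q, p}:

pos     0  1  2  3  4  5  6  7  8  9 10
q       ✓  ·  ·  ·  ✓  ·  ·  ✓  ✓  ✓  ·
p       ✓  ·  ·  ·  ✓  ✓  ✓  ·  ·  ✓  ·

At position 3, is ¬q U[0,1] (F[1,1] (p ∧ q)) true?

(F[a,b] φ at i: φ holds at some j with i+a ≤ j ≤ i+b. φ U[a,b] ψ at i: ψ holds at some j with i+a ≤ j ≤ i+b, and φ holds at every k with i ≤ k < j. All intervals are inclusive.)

Need some j in [3,4] with F[1,1] (p ∧ q), and ¬q at every k in [3,j-1].
  j=3: F[1,1] (p ∧ q) holds; no prefix to check → satisfied.

Yes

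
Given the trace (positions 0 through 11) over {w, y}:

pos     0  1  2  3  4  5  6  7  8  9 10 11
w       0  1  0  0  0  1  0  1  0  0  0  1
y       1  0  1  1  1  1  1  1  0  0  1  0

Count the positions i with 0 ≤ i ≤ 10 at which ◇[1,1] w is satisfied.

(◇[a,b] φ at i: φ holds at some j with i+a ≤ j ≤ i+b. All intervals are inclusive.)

4

Evaluate at each i in [0,10]:
  i=0: ✓ (witness j=1)
  i=1: ✗ (none in [2,2])
  i=2: ✗ (none in [3,3])
  i=3: ✗ (none in [4,4])
  i=4: ✓ (witness j=5)
  i=5: ✗ (none in [6,6])
  i=6: ✓ (witness j=7)
  i=7: ✗ (none in [8,8])
  i=8: ✗ (none in [9,9])
  i=9: ✗ (none in [10,10])
  i=10: ✓ (witness j=11)
Positions where it holds: {0, 4, 6, 10} → 4.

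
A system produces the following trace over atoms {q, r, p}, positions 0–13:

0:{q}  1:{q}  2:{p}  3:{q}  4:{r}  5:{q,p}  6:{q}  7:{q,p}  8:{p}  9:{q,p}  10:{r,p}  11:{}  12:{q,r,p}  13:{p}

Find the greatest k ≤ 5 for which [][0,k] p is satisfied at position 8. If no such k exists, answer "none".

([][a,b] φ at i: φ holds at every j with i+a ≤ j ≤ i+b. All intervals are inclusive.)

2

p must hold from j=8 onward; find where it first fails.
  j=8: holds
  j=9: holds
  j=10: holds
  j=11: fails
Holds on [8,10], so largest k = 2.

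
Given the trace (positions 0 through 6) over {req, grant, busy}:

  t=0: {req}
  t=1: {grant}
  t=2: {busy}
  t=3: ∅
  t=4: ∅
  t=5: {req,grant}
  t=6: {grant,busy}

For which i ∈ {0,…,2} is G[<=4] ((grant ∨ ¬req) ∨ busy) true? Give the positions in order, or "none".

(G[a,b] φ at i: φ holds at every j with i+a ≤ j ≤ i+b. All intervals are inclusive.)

Evaluate at each i in [0,2]:
  i=0: ✗ (fails at j=0)
  i=1: ✓ (all of [1,5])
  i=2: ✓ (all of [2,6])

1, 2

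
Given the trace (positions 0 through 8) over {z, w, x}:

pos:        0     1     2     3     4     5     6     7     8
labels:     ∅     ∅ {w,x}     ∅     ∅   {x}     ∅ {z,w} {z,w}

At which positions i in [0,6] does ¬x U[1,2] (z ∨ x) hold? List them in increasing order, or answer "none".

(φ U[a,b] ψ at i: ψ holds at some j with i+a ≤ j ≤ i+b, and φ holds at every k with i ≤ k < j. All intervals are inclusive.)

0, 1, 3, 4, 6

Evaluate at each i in [0,6]:
  i=0: ✓ (rhs at j=2; lhs holds on [0,1])
  i=1: ✓ (rhs at j=2; lhs holds on [1,1])
  i=2: ✗ (no rhs in [3,4])
  i=3: ✓ (rhs at j=5; lhs holds on [3,4])
  i=4: ✓ (rhs at j=5; lhs holds on [4,4])
  i=5: ✗ (lhs fails at k=5 before rhs at j=7)
  i=6: ✓ (rhs at j=7; lhs holds on [6,6])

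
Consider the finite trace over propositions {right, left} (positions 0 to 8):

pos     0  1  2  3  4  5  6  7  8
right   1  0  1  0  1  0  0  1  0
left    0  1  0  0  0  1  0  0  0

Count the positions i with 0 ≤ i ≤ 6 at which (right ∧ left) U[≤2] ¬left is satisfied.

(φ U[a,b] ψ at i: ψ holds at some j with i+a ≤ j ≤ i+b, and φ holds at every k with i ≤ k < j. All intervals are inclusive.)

5

Evaluate at each i in [0,6]:
  i=0: ✓ (rhs at j=0)
  i=1: ✗ (lhs fails at k=1 before rhs at j=2)
  i=2: ✓ (rhs at j=2)
  i=3: ✓ (rhs at j=3)
  i=4: ✓ (rhs at j=4)
  i=5: ✗ (lhs fails at k=5 before rhs at j=6)
  i=6: ✓ (rhs at j=6)
Positions where it holds: {0, 2, 3, 4, 6} → 5.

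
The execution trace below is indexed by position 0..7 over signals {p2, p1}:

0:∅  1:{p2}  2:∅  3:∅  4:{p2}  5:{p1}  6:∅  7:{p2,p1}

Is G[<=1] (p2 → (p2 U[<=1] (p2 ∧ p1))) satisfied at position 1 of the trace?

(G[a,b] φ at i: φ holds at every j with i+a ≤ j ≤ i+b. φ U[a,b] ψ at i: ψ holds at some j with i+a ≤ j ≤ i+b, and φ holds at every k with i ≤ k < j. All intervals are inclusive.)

Check (p2 → (p2 U[<=1] (p2 ∧ p1))) at every j in [1,2]:
  j=1: antecedent true; consequent fails → ✗
  j=2: antecedent false → ✓
Fails at j=1 → formula fails.

Does not hold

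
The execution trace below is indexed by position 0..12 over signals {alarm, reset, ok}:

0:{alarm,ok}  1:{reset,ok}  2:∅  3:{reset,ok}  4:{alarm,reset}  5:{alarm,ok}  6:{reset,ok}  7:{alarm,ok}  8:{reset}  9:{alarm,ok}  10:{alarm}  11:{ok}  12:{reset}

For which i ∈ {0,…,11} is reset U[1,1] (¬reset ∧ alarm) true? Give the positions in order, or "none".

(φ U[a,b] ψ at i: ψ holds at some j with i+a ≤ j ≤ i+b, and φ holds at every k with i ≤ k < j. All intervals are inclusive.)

4, 6, 8

Evaluate at each i in [0,11]:
  i=0: ✗ (no rhs in [1,1])
  i=1: ✗ (no rhs in [2,2])
  i=2: ✗ (no rhs in [3,3])
  i=3: ✗ (no rhs in [4,4])
  i=4: ✓ (rhs at j=5; lhs holds on [4,4])
  i=5: ✗ (no rhs in [6,6])
  i=6: ✓ (rhs at j=7; lhs holds on [6,6])
  i=7: ✗ (no rhs in [8,8])
  i=8: ✓ (rhs at j=9; lhs holds on [8,8])
  i=9: ✗ (lhs fails at k=9 before rhs at j=10)
  i=10: ✗ (no rhs in [11,11])
  i=11: ✗ (no rhs in [12,12])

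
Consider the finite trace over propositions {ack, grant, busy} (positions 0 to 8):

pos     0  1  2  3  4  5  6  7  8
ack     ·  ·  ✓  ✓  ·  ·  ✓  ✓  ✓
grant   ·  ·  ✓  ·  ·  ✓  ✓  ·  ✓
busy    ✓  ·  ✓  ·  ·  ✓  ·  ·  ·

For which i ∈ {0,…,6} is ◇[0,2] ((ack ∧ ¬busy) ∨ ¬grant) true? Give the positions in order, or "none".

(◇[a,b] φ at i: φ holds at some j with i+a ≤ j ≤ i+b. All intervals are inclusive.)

Evaluate at each i in [0,6]:
  i=0: ✓ (witness j=0)
  i=1: ✓ (witness j=1)
  i=2: ✓ (witness j=3)
  i=3: ✓ (witness j=3)
  i=4: ✓ (witness j=4)
  i=5: ✓ (witness j=6)
  i=6: ✓ (witness j=6)

0, 1, 2, 3, 4, 5, 6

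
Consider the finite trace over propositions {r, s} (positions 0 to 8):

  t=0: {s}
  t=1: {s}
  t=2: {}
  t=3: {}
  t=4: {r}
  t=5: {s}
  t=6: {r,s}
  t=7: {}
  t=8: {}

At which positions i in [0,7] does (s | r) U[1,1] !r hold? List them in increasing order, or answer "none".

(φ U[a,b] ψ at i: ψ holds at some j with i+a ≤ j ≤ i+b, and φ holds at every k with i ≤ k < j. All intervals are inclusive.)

Evaluate at each i in [0,7]:
  i=0: ✓ (rhs at j=1; lhs holds on [0,0])
  i=1: ✓ (rhs at j=2; lhs holds on [1,1])
  i=2: ✗ (lhs fails at k=2 before rhs at j=3)
  i=3: ✗ (no rhs in [4,4])
  i=4: ✓ (rhs at j=5; lhs holds on [4,4])
  i=5: ✗ (no rhs in [6,6])
  i=6: ✓ (rhs at j=7; lhs holds on [6,6])
  i=7: ✗ (lhs fails at k=7 before rhs at j=8)

0, 1, 4, 6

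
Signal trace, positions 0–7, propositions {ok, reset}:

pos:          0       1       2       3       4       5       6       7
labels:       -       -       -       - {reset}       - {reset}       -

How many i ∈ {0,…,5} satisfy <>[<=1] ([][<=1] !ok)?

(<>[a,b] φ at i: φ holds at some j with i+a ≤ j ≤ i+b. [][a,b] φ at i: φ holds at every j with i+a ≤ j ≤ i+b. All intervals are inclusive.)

6

Evaluate at each i in [0,5]:
  i=0: ✓ (witness j=0)
  i=1: ✓ (witness j=1)
  i=2: ✓ (witness j=2)
  i=3: ✓ (witness j=3)
  i=4: ✓ (witness j=4)
  i=5: ✓ (witness j=5)
Positions where it holds: {0, 1, 2, 3, 4, 5} → 6.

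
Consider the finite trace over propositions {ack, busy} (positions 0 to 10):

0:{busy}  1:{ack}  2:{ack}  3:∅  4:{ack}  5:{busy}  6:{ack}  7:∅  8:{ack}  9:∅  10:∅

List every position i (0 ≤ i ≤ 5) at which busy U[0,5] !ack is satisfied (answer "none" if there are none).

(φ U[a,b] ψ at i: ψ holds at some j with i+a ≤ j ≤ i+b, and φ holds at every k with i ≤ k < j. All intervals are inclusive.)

0, 3, 5

Evaluate at each i in [0,5]:
  i=0: ✓ (rhs at j=0)
  i=1: ✗ (lhs fails at k=1 before rhs at j=3)
  i=2: ✗ (lhs fails at k=2 before rhs at j=3)
  i=3: ✓ (rhs at j=3)
  i=4: ✗ (lhs fails at k=4 before rhs at j=5)
  i=5: ✓ (rhs at j=5)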